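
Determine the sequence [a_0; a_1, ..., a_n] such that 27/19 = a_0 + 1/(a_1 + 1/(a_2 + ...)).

[1; 2, 2, 1, 2]

Run the Euclidean algorithm on 27 and 19; the successive quotients are the partial quotients a_0, a_1, ... (each step inverts the fractional part left over by the previous one):
  27 = 1*19 + 8, so a_0 = 1.
  19 = 2*8 + 3, so a_1 = 2.
  8 = 2*3 + 2, so a_2 = 2.
  3 = 1*2 + 1, so a_3 = 1.
  2 = 2*1 + 0, so a_4 = 2.
The remainder reaches 0 after 5 divisions, so the expansion has 5 partial quotients, read off in order.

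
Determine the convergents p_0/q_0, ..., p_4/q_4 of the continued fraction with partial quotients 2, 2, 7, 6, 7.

Using the convergent recurrence p_i = a_i*p_{i-1} + p_{i-2}, q_i = a_i*q_{i-1} + q_{i-2} with p_{-2}=0, p_{-1}=1, q_{-2}=1, q_{-1}=0:
  i=0: a_0=2, p_0 = 2*1 + 0 = 2, q_0 = 2*0 + 1 = 1.
  i=1: a_1=2, p_1 = 2*2 + 1 = 5, q_1 = 2*1 + 0 = 2.
  i=2: a_2=7, p_2 = 7*5 + 2 = 37, q_2 = 7*2 + 1 = 15.
  i=3: a_3=6, p_3 = 6*37 + 5 = 227, q_3 = 6*15 + 2 = 92.
  i=4: a_4=7, p_4 = 7*227 + 37 = 1626, q_4 = 7*92 + 15 = 659.

2/1, 5/2, 37/15, 227/92, 1626/659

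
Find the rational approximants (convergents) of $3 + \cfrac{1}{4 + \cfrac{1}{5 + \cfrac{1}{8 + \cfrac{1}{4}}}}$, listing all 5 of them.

3/1, 13/4, 68/21, 557/172, 2296/709

Using the convergent recurrence p_i = a_i*p_{i-1} + p_{i-2}, q_i = a_i*q_{i-1} + q_{i-2} with p_{-2}=0, p_{-1}=1, q_{-2}=1, q_{-1}=0:
  i=0: a_0=3, p_0 = 3*1 + 0 = 3, q_0 = 3*0 + 1 = 1.
  i=1: a_1=4, p_1 = 4*3 + 1 = 13, q_1 = 4*1 + 0 = 4.
  i=2: a_2=5, p_2 = 5*13 + 3 = 68, q_2 = 5*4 + 1 = 21.
  i=3: a_3=8, p_3 = 8*68 + 13 = 557, q_3 = 8*21 + 4 = 172.
  i=4: a_4=4, p_4 = 4*557 + 68 = 2296, q_4 = 4*172 + 21 = 709.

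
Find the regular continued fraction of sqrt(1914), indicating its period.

Write x_i = (sqrt(1914) + m_i)/d_i with (m_0, d_0) = (0, 1). a_0 = floor(sqrt(1914)) = 43, since 43^2 = 1849 <= 1914 < 1936 = 44^2.
Iterate m_{i+1} = d_i*a_i - m_i, d_{i+1} = (1914 - m_{i+1}^2)/d_i, a_{i+1} = floor((a_0 + m_{i+1})/d_{i+1}):
  m_1 = 1*43 - 0 = 43, d_1 = (1914 - 43^2)/1 = 65/1 = 65, a_1 = floor((43 + 43)/65) = 1.
  m_2 = 65*1 - 43 = 22, d_2 = (1914 - 22^2)/65 = 1430/65 = 22, a_2 = floor((43 + 22)/22) = 2.
  m_3 = 22*2 - 22 = 22, d_3 = (1914 - 22^2)/22 = 1430/22 = 65, a_3 = floor((43 + 22)/65) = 1.
  m_4 = 65*1 - 22 = 43, d_4 = (1914 - 43^2)/65 = 65/65 = 1, a_4 = floor((43 + 43)/1) = 86.
  m_5 = 1*86 - 43 = 43, d_5 = (1914 - 43^2)/1 = 65/1 = 65: (m_5, d_5) = (m_1, d_1) = (43, 65), so from here the quotients repeat a_1, ..., a_4; the period length is 4.
Hence the expansion of sqrt(1914) is a_0 = 43 followed by the repeating block 1, 2, 1, 86 (period 4).

[43; (1, 2, 1, 86)]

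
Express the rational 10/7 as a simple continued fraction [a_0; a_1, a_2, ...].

[1; 2, 3]

Run the Euclidean algorithm on 10 and 7; the successive quotients are the partial quotients a_0, a_1, ... (each step inverts the fractional part left over by the previous one):
  10 = 1*7 + 3, so a_0 = 1.
  7 = 2*3 + 1, so a_1 = 2.
  3 = 3*1 + 0, so a_2 = 3.
The remainder reaches 0 after 3 divisions, so the expansion has 3 partial quotients, read off in order.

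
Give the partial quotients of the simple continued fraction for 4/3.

[1; 3]

Run the Euclidean algorithm on 4 and 3; the successive quotients are the partial quotients a_0, a_1, ... (each step inverts the fractional part left over by the previous one):
  4 = 1*3 + 1, so a_0 = 1.
  3 = 3*1 + 0, so a_1 = 3.
The remainder reaches 0 after 2 divisions, so the expansion has 2 partial quotients, read off in order.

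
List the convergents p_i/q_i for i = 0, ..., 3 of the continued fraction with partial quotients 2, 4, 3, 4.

Using the convergent recurrence p_i = a_i*p_{i-1} + p_{i-2}, q_i = a_i*q_{i-1} + q_{i-2} with p_{-2}=0, p_{-1}=1, q_{-2}=1, q_{-1}=0:
  i=0: a_0=2, p_0 = 2*1 + 0 = 2, q_0 = 2*0 + 1 = 1.
  i=1: a_1=4, p_1 = 4*2 + 1 = 9, q_1 = 4*1 + 0 = 4.
  i=2: a_2=3, p_2 = 3*9 + 2 = 29, q_2 = 3*4 + 1 = 13.
  i=3: a_3=4, p_3 = 4*29 + 9 = 125, q_3 = 4*13 + 4 = 56.

2/1, 9/4, 29/13, 125/56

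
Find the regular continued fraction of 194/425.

[0; 2, 5, 4, 9]

Run the Euclidean algorithm on 194 and 425; the successive quotients are the partial quotients a_0, a_1, ... (each step inverts the fractional part left over by the previous one):
  194 = 0*425 + 194, so a_0 = 0.
  425 = 2*194 + 37, so a_1 = 2.
  194 = 5*37 + 9, so a_2 = 5.
  37 = 4*9 + 1, so a_3 = 4.
  9 = 9*1 + 0, so a_4 = 9.
The remainder reaches 0 after 5 divisions, so the expansion has 5 partial quotients, read off in order.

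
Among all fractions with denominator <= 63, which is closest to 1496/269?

317/57

Expand x = 1496/269 as a continued fraction with the Euclidean algorithm:
  1496 = 5*269 + 151, so a_0 = 5.
  269 = 1*151 + 118, so a_1 = 1.
  151 = 1*118 + 33, so a_2 = 1.
  118 = 3*33 + 19, so a_3 = 3.
  33 = 1*19 + 14, so a_4 = 1.
  19 = 1*14 + 5, so a_5 = 1.
  14 = 2*5 + 4, so a_6 = 2.
  5 = 1*4 + 1, so a_7 = 1.
  4 = 4*1 + 0, so a_8 = 4.
so x = [5; 1, 1, 3, 1, 1, 2, 1, 4].
Convergents (p_i = a_i*p_{i-1} + p_{i-2}, q_i = a_i*q_{i-1} + q_{i-2} with p_{-2}=0, p_{-1}=1, q_{-2}=1, q_{-1}=0), until the denominator exceeds 63:
  i=0: a_0=5, p_0 = 5*1 + 0 = 5, q_0 = 5*0 + 1 = 1.
  i=1: a_1=1, p_1 = 1*5 + 1 = 6, q_1 = 1*1 + 0 = 1.
  i=2: a_2=1, p_2 = 1*6 + 5 = 11, q_2 = 1*1 + 1 = 2.
  i=3: a_3=3, p_3 = 3*11 + 6 = 39, q_3 = 3*2 + 1 = 7.
  i=4: a_4=1, p_4 = 1*39 + 11 = 50, q_4 = 1*7 + 2 = 9.
  i=5: a_5=1, p_5 = 1*50 + 39 = 89, q_5 = 1*9 + 7 = 16.
  i=6: a_6=2, p_6 = 2*89 + 50 = 228, q_6 = 2*16 + 9 = 41.
  i=7: a_7=1, p_7 = 1*228 + 89 = 317, q_7 = 1*41 + 16 = 57.
  i=8: a_8=4, p_8 = 4*317 + 228 = 1496, q_8 = 4*57 + 41 = 269.
q_8 = 269 > 63, so the last convergent with denominator <= 63 is p_7/q_7 = 317/57.
The closest fraction with denominator <= 63 is either p_7/q_7 or the intermediate fraction (k*p_7 + p_6)/(k*q_7 + q_6) with the largest k >= 1 whose denominator stays <= 63; these approach x as k grows, and every other convergent or intermediate fraction in range is farther away.
Largest k: floor((63 - q_6)/q_7) = floor((63 - 41)/57) = 0.
Since k = 0, no intermediate fraction beyond p_7/q_7 has denominator <= 63, so the convergent 317/57 is the closest (its error is |1496*57 - 317*269|/(269*57) = 1/15333).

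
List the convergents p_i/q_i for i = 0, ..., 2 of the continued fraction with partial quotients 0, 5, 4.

Using the convergent recurrence p_i = a_i*p_{i-1} + p_{i-2}, q_i = a_i*q_{i-1} + q_{i-2} with p_{-2}=0, p_{-1}=1, q_{-2}=1, q_{-1}=0:
  i=0: a_0=0, p_0 = 0*1 + 0 = 0, q_0 = 0*0 + 1 = 1.
  i=1: a_1=5, p_1 = 5*0 + 1 = 1, q_1 = 5*1 + 0 = 5.
  i=2: a_2=4, p_2 = 4*1 + 0 = 4, q_2 = 4*5 + 1 = 21.

0/1, 1/5, 4/21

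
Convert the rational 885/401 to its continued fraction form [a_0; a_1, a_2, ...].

Run the Euclidean algorithm on 885 and 401; the successive quotients are the partial quotients a_0, a_1, ... (each step inverts the fractional part left over by the previous one):
  885 = 2*401 + 83, so a_0 = 2.
  401 = 4*83 + 69, so a_1 = 4.
  83 = 1*69 + 14, so a_2 = 1.
  69 = 4*14 + 13, so a_3 = 4.
  14 = 1*13 + 1, so a_4 = 1.
  13 = 13*1 + 0, so a_5 = 13.
The remainder reaches 0 after 6 divisions, so the expansion has 6 partial quotients, read off in order.

[2; 4, 1, 4, 1, 13]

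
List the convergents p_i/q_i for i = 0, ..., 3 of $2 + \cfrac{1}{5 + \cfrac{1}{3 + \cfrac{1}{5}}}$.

2/1, 11/5, 35/16, 186/85

Using the convergent recurrence p_i = a_i*p_{i-1} + p_{i-2}, q_i = a_i*q_{i-1} + q_{i-2} with p_{-2}=0, p_{-1}=1, q_{-2}=1, q_{-1}=0:
  i=0: a_0=2, p_0 = 2*1 + 0 = 2, q_0 = 2*0 + 1 = 1.
  i=1: a_1=5, p_1 = 5*2 + 1 = 11, q_1 = 5*1 + 0 = 5.
  i=2: a_2=3, p_2 = 3*11 + 2 = 35, q_2 = 3*5 + 1 = 16.
  i=3: a_3=5, p_3 = 5*35 + 11 = 186, q_3 = 5*16 + 5 = 85.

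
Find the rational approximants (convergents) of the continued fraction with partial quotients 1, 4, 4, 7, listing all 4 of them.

Using the convergent recurrence p_i = a_i*p_{i-1} + p_{i-2}, q_i = a_i*q_{i-1} + q_{i-2} with p_{-2}=0, p_{-1}=1, q_{-2}=1, q_{-1}=0:
  i=0: a_0=1, p_0 = 1*1 + 0 = 1, q_0 = 1*0 + 1 = 1.
  i=1: a_1=4, p_1 = 4*1 + 1 = 5, q_1 = 4*1 + 0 = 4.
  i=2: a_2=4, p_2 = 4*5 + 1 = 21, q_2 = 4*4 + 1 = 17.
  i=3: a_3=7, p_3 = 7*21 + 5 = 152, q_3 = 7*17 + 4 = 123.

1/1, 5/4, 21/17, 152/123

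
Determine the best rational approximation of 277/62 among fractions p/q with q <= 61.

210/47

Expand x = 277/62 as a continued fraction with the Euclidean algorithm:
  277 = 4*62 + 29, so a_0 = 4.
  62 = 2*29 + 4, so a_1 = 2.
  29 = 7*4 + 1, so a_2 = 7.
  4 = 4*1 + 0, so a_3 = 4.
so x = [4; 2, 7, 4].
Convergents (p_i = a_i*p_{i-1} + p_{i-2}, q_i = a_i*q_{i-1} + q_{i-2} with p_{-2}=0, p_{-1}=1, q_{-2}=1, q_{-1}=0), until the denominator exceeds 61:
  i=0: a_0=4, p_0 = 4*1 + 0 = 4, q_0 = 4*0 + 1 = 1.
  i=1: a_1=2, p_1 = 2*4 + 1 = 9, q_1 = 2*1 + 0 = 2.
  i=2: a_2=7, p_2 = 7*9 + 4 = 67, q_2 = 7*2 + 1 = 15.
  i=3: a_3=4, p_3 = 4*67 + 9 = 277, q_3 = 4*15 + 2 = 62.
q_3 = 62 > 61, so the last convergent with denominator <= 61 is p_2/q_2 = 67/15.
The closest fraction with denominator <= 61 is either p_2/q_2 or the intermediate fraction (k*p_2 + p_1)/(k*q_2 + q_1) with the largest k >= 1 whose denominator stays <= 61; these approach x as k grows, and every other convergent or intermediate fraction in range is farther away.
Largest k: floor((61 - q_1)/q_2) = floor((61 - 2)/15) = 3.
That gives (3*67 + 9)/(3*15 + 2) = 210/47.
Compare the errors: |x - 67/15| = |277*15 - 67*62|/(62*15) = 1/930, and |x - 210/47| = |277*47 - 210*62|/(62*47) = 1/2914.
Cross-multiplying, 1*930 = 930 < 2914 = 1*2914, so 1/2914 is smaller: the intermediate fraction 210/47 is closer to x than 67/15.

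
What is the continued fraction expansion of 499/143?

[3; 2, 23, 3]

Run the Euclidean algorithm on 499 and 143; the successive quotients are the partial quotients a_0, a_1, ... (each step inverts the fractional part left over by the previous one):
  499 = 3*143 + 70, so a_0 = 3.
  143 = 2*70 + 3, so a_1 = 2.
  70 = 23*3 + 1, so a_2 = 23.
  3 = 3*1 + 0, so a_3 = 3.
The remainder reaches 0 after 4 divisions, so the expansion has 4 partial quotients, read off in order.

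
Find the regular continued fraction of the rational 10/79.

Run the Euclidean algorithm on 10 and 79; the successive quotients are the partial quotients a_0, a_1, ... (each step inverts the fractional part left over by the previous one):
  10 = 0*79 + 10, so a_0 = 0.
  79 = 7*10 + 9, so a_1 = 7.
  10 = 1*9 + 1, so a_2 = 1.
  9 = 9*1 + 0, so a_3 = 9.
The remainder reaches 0 after 4 divisions, so the expansion has 4 partial quotients, read off in order.

[0; 7, 1, 9]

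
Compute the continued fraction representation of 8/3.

[2; 1, 2]

Run the Euclidean algorithm on 8 and 3; the successive quotients are the partial quotients a_0, a_1, ... (each step inverts the fractional part left over by the previous one):
  8 = 2*3 + 2, so a_0 = 2.
  3 = 1*2 + 1, so a_1 = 1.
  2 = 2*1 + 0, so a_2 = 2.
The remainder reaches 0 after 3 divisions, so the expansion has 3 partial quotients, read off in order.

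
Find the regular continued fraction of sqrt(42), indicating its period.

[6; (2, 12)]

Write x_i = (sqrt(42) + m_i)/d_i with (m_0, d_0) = (0, 1). a_0 = floor(sqrt(42)) = 6, since 6^2 = 36 <= 42 < 49 = 7^2.
Iterate m_{i+1} = d_i*a_i - m_i, d_{i+1} = (42 - m_{i+1}^2)/d_i, a_{i+1} = floor((a_0 + m_{i+1})/d_{i+1}):
  m_1 = 1*6 - 0 = 6, d_1 = (42 - 6^2)/1 = 6/1 = 6, a_1 = floor((6 + 6)/6) = 2.
  m_2 = 6*2 - 6 = 6, d_2 = (42 - 6^2)/6 = 6/6 = 1, a_2 = floor((6 + 6)/1) = 12.
  m_3 = 1*12 - 6 = 6, d_3 = (42 - 6^2)/1 = 6/1 = 6: (m_3, d_3) = (m_1, d_1) = (6, 6), so from here the quotients repeat a_1, a_2; the period length is 2.
Hence the expansion of sqrt(42) is a_0 = 6 followed by the repeating block 2, 12 (period 2).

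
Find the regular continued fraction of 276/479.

Run the Euclidean algorithm on 276 and 479; the successive quotients are the partial quotients a_0, a_1, ... (each step inverts the fractional part left over by the previous one):
  276 = 0*479 + 276, so a_0 = 0.
  479 = 1*276 + 203, so a_1 = 1.
  276 = 1*203 + 73, so a_2 = 1.
  203 = 2*73 + 57, so a_3 = 2.
  73 = 1*57 + 16, so a_4 = 1.
  57 = 3*16 + 9, so a_5 = 3.
  16 = 1*9 + 7, so a_6 = 1.
  9 = 1*7 + 2, so a_7 = 1.
  7 = 3*2 + 1, so a_8 = 3.
  2 = 2*1 + 0, so a_9 = 2.
The remainder reaches 0 after 10 divisions, so the expansion has 10 partial quotients, read off in order.

[0; 1, 1, 2, 1, 3, 1, 1, 3, 2]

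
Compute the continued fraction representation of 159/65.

Run the Euclidean algorithm on 159 and 65; the successive quotients are the partial quotients a_0, a_1, ... (each step inverts the fractional part left over by the previous one):
  159 = 2*65 + 29, so a_0 = 2.
  65 = 2*29 + 7, so a_1 = 2.
  29 = 4*7 + 1, so a_2 = 4.
  7 = 7*1 + 0, so a_3 = 7.
The remainder reaches 0 after 4 divisions, so the expansion has 4 partial quotients, read off in order.

[2; 2, 4, 7]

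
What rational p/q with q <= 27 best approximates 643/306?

21/10

Expand x = 643/306 as a continued fraction with the Euclidean algorithm:
  643 = 2*306 + 31, so a_0 = 2.
  306 = 9*31 + 27, so a_1 = 9.
  31 = 1*27 + 4, so a_2 = 1.
  27 = 6*4 + 3, so a_3 = 6.
  4 = 1*3 + 1, so a_4 = 1.
  3 = 3*1 + 0, so a_5 = 3.
so x = [2; 9, 1, 6, 1, 3].
Convergents (p_i = a_i*p_{i-1} + p_{i-2}, q_i = a_i*q_{i-1} + q_{i-2} with p_{-2}=0, p_{-1}=1, q_{-2}=1, q_{-1}=0), until the denominator exceeds 27:
  i=0: a_0=2, p_0 = 2*1 + 0 = 2, q_0 = 2*0 + 1 = 1.
  i=1: a_1=9, p_1 = 9*2 + 1 = 19, q_1 = 9*1 + 0 = 9.
  i=2: a_2=1, p_2 = 1*19 + 2 = 21, q_2 = 1*9 + 1 = 10.
  i=3: a_3=6, p_3 = 6*21 + 19 = 145, q_3 = 6*10 + 9 = 69.
q_3 = 69 > 27, so the last convergent with denominator <= 27 is p_2/q_2 = 21/10.
The closest fraction with denominator <= 27 is either p_2/q_2 or the intermediate fraction (k*p_2 + p_1)/(k*q_2 + q_1) with the largest k >= 1 whose denominator stays <= 27; these approach x as k grows, and every other convergent or intermediate fraction in range is farther away.
Largest k: floor((27 - q_1)/q_2) = floor((27 - 9)/10) = 1.
That gives (1*21 + 19)/(1*10 + 9) = 40/19.
Compare the errors: |x - 21/10| = |643*10 - 21*306|/(306*10) = 4/3060, and |x - 40/19| = |643*19 - 40*306|/(306*19) = 23/5814.
Cross-multiplying, 4*5814 = 23256 < 70380 = 23*3060, so 4/3060 is smaller: the convergent 21/10 is closer to x than 40/19.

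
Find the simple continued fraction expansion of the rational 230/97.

[2; 2, 1, 2, 3, 1, 2]

Run the Euclidean algorithm on 230 and 97; the successive quotients are the partial quotients a_0, a_1, ... (each step inverts the fractional part left over by the previous one):
  230 = 2*97 + 36, so a_0 = 2.
  97 = 2*36 + 25, so a_1 = 2.
  36 = 1*25 + 11, so a_2 = 1.
  25 = 2*11 + 3, so a_3 = 2.
  11 = 3*3 + 2, so a_4 = 3.
  3 = 1*2 + 1, so a_5 = 1.
  2 = 2*1 + 0, so a_6 = 2.
The remainder reaches 0 after 7 divisions, so the expansion has 7 partial quotients, read off in order.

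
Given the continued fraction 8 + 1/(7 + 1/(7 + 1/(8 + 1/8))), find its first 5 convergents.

8/1, 57/7, 407/50, 3313/407, 26911/3306

Using the convergent recurrence p_i = a_i*p_{i-1} + p_{i-2}, q_i = a_i*q_{i-1} + q_{i-2} with p_{-2}=0, p_{-1}=1, q_{-2}=1, q_{-1}=0:
  i=0: a_0=8, p_0 = 8*1 + 0 = 8, q_0 = 8*0 + 1 = 1.
  i=1: a_1=7, p_1 = 7*8 + 1 = 57, q_1 = 7*1 + 0 = 7.
  i=2: a_2=7, p_2 = 7*57 + 8 = 407, q_2 = 7*7 + 1 = 50.
  i=3: a_3=8, p_3 = 8*407 + 57 = 3313, q_3 = 8*50 + 7 = 407.
  i=4: a_4=8, p_4 = 8*3313 + 407 = 26911, q_4 = 8*407 + 50 = 3306.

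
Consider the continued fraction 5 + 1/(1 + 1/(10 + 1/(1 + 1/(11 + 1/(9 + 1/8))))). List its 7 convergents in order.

5/1, 6/1, 65/11, 71/12, 846/143, 7685/1299, 62326/10535

Using the convergent recurrence p_i = a_i*p_{i-1} + p_{i-2}, q_i = a_i*q_{i-1} + q_{i-2} with p_{-2}=0, p_{-1}=1, q_{-2}=1, q_{-1}=0:
  i=0: a_0=5, p_0 = 5*1 + 0 = 5, q_0 = 5*0 + 1 = 1.
  i=1: a_1=1, p_1 = 1*5 + 1 = 6, q_1 = 1*1 + 0 = 1.
  i=2: a_2=10, p_2 = 10*6 + 5 = 65, q_2 = 10*1 + 1 = 11.
  i=3: a_3=1, p_3 = 1*65 + 6 = 71, q_3 = 1*11 + 1 = 12.
  i=4: a_4=11, p_4 = 11*71 + 65 = 846, q_4 = 11*12 + 11 = 143.
  i=5: a_5=9, p_5 = 9*846 + 71 = 7685, q_5 = 9*143 + 12 = 1299.
  i=6: a_6=8, p_6 = 8*7685 + 846 = 62326, q_6 = 8*1299 + 143 = 10535.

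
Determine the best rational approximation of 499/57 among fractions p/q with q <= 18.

35/4

Expand x = 499/57 as a continued fraction with the Euclidean algorithm:
  499 = 8*57 + 43, so a_0 = 8.
  57 = 1*43 + 14, so a_1 = 1.
  43 = 3*14 + 1, so a_2 = 3.
  14 = 14*1 + 0, so a_3 = 14.
so x = [8; 1, 3, 14].
Convergents (p_i = a_i*p_{i-1} + p_{i-2}, q_i = a_i*q_{i-1} + q_{i-2} with p_{-2}=0, p_{-1}=1, q_{-2}=1, q_{-1}=0), until the denominator exceeds 18:
  i=0: a_0=8, p_0 = 8*1 + 0 = 8, q_0 = 8*0 + 1 = 1.
  i=1: a_1=1, p_1 = 1*8 + 1 = 9, q_1 = 1*1 + 0 = 1.
  i=2: a_2=3, p_2 = 3*9 + 8 = 35, q_2 = 3*1 + 1 = 4.
  i=3: a_3=14, p_3 = 14*35 + 9 = 499, q_3 = 14*4 + 1 = 57.
q_3 = 57 > 18, so the last convergent with denominator <= 18 is p_2/q_2 = 35/4.
The closest fraction with denominator <= 18 is either p_2/q_2 or the intermediate fraction (k*p_2 + p_1)/(k*q_2 + q_1) with the largest k >= 1 whose denominator stays <= 18; these approach x as k grows, and every other convergent or intermediate fraction in range is farther away.
Largest k: floor((18 - q_1)/q_2) = floor((18 - 1)/4) = 4.
That gives (4*35 + 9)/(4*4 + 1) = 149/17.
Compare the errors: |x - 35/4| = |499*4 - 35*57|/(57*4) = 1/228, and |x - 149/17| = |499*17 - 149*57|/(57*17) = 10/969.
Cross-multiplying, 1*969 = 969 < 2280 = 10*228, so 1/228 is smaller: the convergent 35/4 is closer to x than 149/17.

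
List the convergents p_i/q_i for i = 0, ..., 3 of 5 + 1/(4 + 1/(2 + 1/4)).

Using the convergent recurrence p_i = a_i*p_{i-1} + p_{i-2}, q_i = a_i*q_{i-1} + q_{i-2} with p_{-2}=0, p_{-1}=1, q_{-2}=1, q_{-1}=0:
  i=0: a_0=5, p_0 = 5*1 + 0 = 5, q_0 = 5*0 + 1 = 1.
  i=1: a_1=4, p_1 = 4*5 + 1 = 21, q_1 = 4*1 + 0 = 4.
  i=2: a_2=2, p_2 = 2*21 + 5 = 47, q_2 = 2*4 + 1 = 9.
  i=3: a_3=4, p_3 = 4*47 + 21 = 209, q_3 = 4*9 + 4 = 40.

5/1, 21/4, 47/9, 209/40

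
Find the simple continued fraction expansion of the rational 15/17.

Run the Euclidean algorithm on 15 and 17; the successive quotients are the partial quotients a_0, a_1, ... (each step inverts the fractional part left over by the previous one):
  15 = 0*17 + 15, so a_0 = 0.
  17 = 1*15 + 2, so a_1 = 1.
  15 = 7*2 + 1, so a_2 = 7.
  2 = 2*1 + 0, so a_3 = 2.
The remainder reaches 0 after 4 divisions, so the expansion has 4 partial quotients, read off in order.

[0; 1, 7, 2]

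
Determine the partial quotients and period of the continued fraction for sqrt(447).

[21; (7, 42)]

Write x_i = (sqrt(447) + m_i)/d_i with (m_0, d_0) = (0, 1). a_0 = floor(sqrt(447)) = 21, since 21^2 = 441 <= 447 < 484 = 22^2.
Iterate m_{i+1} = d_i*a_i - m_i, d_{i+1} = (447 - m_{i+1}^2)/d_i, a_{i+1} = floor((a_0 + m_{i+1})/d_{i+1}):
  m_1 = 1*21 - 0 = 21, d_1 = (447 - 21^2)/1 = 6/1 = 6, a_1 = floor((21 + 21)/6) = 7.
  m_2 = 6*7 - 21 = 21, d_2 = (447 - 21^2)/6 = 6/6 = 1, a_2 = floor((21 + 21)/1) = 42.
  m_3 = 1*42 - 21 = 21, d_3 = (447 - 21^2)/1 = 6/1 = 6: (m_3, d_3) = (m_1, d_1) = (21, 6), so from here the quotients repeat a_1, a_2; the period length is 2.
Hence the expansion of sqrt(447) is a_0 = 21 followed by the repeating block 7, 42 (period 2).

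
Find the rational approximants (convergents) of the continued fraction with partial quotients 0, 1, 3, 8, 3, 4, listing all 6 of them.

0/1, 1/1, 3/4, 25/33, 78/103, 337/445

Using the convergent recurrence p_i = a_i*p_{i-1} + p_{i-2}, q_i = a_i*q_{i-1} + q_{i-2} with p_{-2}=0, p_{-1}=1, q_{-2}=1, q_{-1}=0:
  i=0: a_0=0, p_0 = 0*1 + 0 = 0, q_0 = 0*0 + 1 = 1.
  i=1: a_1=1, p_1 = 1*0 + 1 = 1, q_1 = 1*1 + 0 = 1.
  i=2: a_2=3, p_2 = 3*1 + 0 = 3, q_2 = 3*1 + 1 = 4.
  i=3: a_3=8, p_3 = 8*3 + 1 = 25, q_3 = 8*4 + 1 = 33.
  i=4: a_4=3, p_4 = 3*25 + 3 = 78, q_4 = 3*33 + 4 = 103.
  i=5: a_5=4, p_5 = 4*78 + 25 = 337, q_5 = 4*103 + 33 = 445.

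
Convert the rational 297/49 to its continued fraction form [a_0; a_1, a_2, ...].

Run the Euclidean algorithm on 297 and 49; the successive quotients are the partial quotients a_0, a_1, ... (each step inverts the fractional part left over by the previous one):
  297 = 6*49 + 3, so a_0 = 6.
  49 = 16*3 + 1, so a_1 = 16.
  3 = 3*1 + 0, so a_2 = 3.
The remainder reaches 0 after 3 divisions, so the expansion has 3 partial quotients, read off in order.

[6; 16, 3]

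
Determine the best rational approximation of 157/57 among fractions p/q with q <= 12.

Expand x = 157/57 as a continued fraction with the Euclidean algorithm:
  157 = 2*57 + 43, so a_0 = 2.
  57 = 1*43 + 14, so a_1 = 1.
  43 = 3*14 + 1, so a_2 = 3.
  14 = 14*1 + 0, so a_3 = 14.
so x = [2; 1, 3, 14].
Convergents (p_i = a_i*p_{i-1} + p_{i-2}, q_i = a_i*q_{i-1} + q_{i-2} with p_{-2}=0, p_{-1}=1, q_{-2}=1, q_{-1}=0), until the denominator exceeds 12:
  i=0: a_0=2, p_0 = 2*1 + 0 = 2, q_0 = 2*0 + 1 = 1.
  i=1: a_1=1, p_1 = 1*2 + 1 = 3, q_1 = 1*1 + 0 = 1.
  i=2: a_2=3, p_2 = 3*3 + 2 = 11, q_2 = 3*1 + 1 = 4.
  i=3: a_3=14, p_3 = 14*11 + 3 = 157, q_3 = 14*4 + 1 = 57.
q_3 = 57 > 12, so the last convergent with denominator <= 12 is p_2/q_2 = 11/4.
The closest fraction with denominator <= 12 is either p_2/q_2 or the intermediate fraction (k*p_2 + p_1)/(k*q_2 + q_1) with the largest k >= 1 whose denominator stays <= 12; these approach x as k grows, and every other convergent or intermediate fraction in range is farther away.
Largest k: floor((12 - q_1)/q_2) = floor((12 - 1)/4) = 2.
That gives (2*11 + 3)/(2*4 + 1) = 25/9.
Compare the errors: |x - 11/4| = |157*4 - 11*57|/(57*4) = 1/228, and |x - 25/9| = |157*9 - 25*57|/(57*9) = 12/513.
Cross-multiplying, 1*513 = 513 < 2736 = 12*228, so 1/228 is smaller: the convergent 11/4 is closer to x than 25/9.

11/4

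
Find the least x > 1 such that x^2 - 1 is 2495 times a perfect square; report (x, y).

(x, y) = (999, 20)

First expand sqrt(2495) as a continued fraction. With x_i = (sqrt(2495) + m_i)/d_i and (m_0, d_0) = (0, 1): a_0 = floor(sqrt(2495)) = 49, since 49^2 = 2401 <= 2495 < 2500 = 50^2.
Iterate m_{i+1} = d_i*a_i - m_i, d_{i+1} = (2495 - m_{i+1}^2)/d_i, a_{i+1} = floor((a_0 + m_{i+1})/d_{i+1}):
  m_1 = 1*49 - 0 = 49, d_1 = (2495 - 49^2)/1 = 94/1 = 94, a_1 = floor((49 + 49)/94) = 1.
  m_2 = 94*1 - 49 = 45, d_2 = (2495 - 45^2)/94 = 470/94 = 5, a_2 = floor((49 + 45)/5) = 18.
  m_3 = 5*18 - 45 = 45, d_3 = (2495 - 45^2)/5 = 470/5 = 94, a_3 = floor((49 + 45)/94) = 1.
  m_4 = 94*1 - 45 = 49, d_4 = (2495 - 49^2)/94 = 94/94 = 1, a_4 = floor((49 + 49)/1) = 98.
  m_5 = 1*98 - 49 = 49, d_5 = (2495 - 49^2)/1 = 94/1 = 94: (m_5, d_5) = (m_1, d_1) = (49, 94), so from here the quotients repeat a_1, ..., a_4; the period length is 4.
So sqrt(2495) = [49; (1, 18, 1, 98)] with period length k = 4.
k is even, so the fundamental solution of x^2 - 2495y^2 = 1 is (p_{k-1}, q_{k-1}) = (p_3, q_3); compute convergents through index 3.
Convergents (p_i = a_i*p_{i-1} + p_{i-2}, q_i = a_i*q_{i-1} + q_{i-2} with p_{-2}=0, p_{-1}=1, q_{-2}=1, q_{-1}=0):
  i=0: a_0=49, p_0 = 49*1 + 0 = 49, q_0 = 49*0 + 1 = 1.
  i=1: a_1=1, p_1 = 1*49 + 1 = 50, q_1 = 1*1 + 0 = 1.
  i=2: a_2=18, p_2 = 18*50 + 49 = 949, q_2 = 18*1 + 1 = 19.
  i=3: a_3=1, p_3 = 1*949 + 50 = 999, q_3 = 1*19 + 1 = 20.
Check: 999^2 - 2495*20^2 = 998001 - 998000 = 1, so (x, y) = (999, 20) solves the equation, and by the theorem it is the least positive solution.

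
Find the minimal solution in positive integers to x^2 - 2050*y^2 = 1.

(x, y) = (17322499, 382590)

First expand sqrt(2050) as a continued fraction. With x_i = (sqrt(2050) + m_i)/d_i and (m_0, d_0) = (0, 1): a_0 = floor(sqrt(2050)) = 45, since 45^2 = 2025 <= 2050 < 2116 = 46^2.
Iterate m_{i+1} = d_i*a_i - m_i, d_{i+1} = (2050 - m_{i+1}^2)/d_i, a_{i+1} = floor((a_0 + m_{i+1})/d_{i+1}):
  m_1 = 1*45 - 0 = 45, d_1 = (2050 - 45^2)/1 = 25/1 = 25, a_1 = floor((45 + 45)/25) = 3.
  m_2 = 25*3 - 45 = 30, d_2 = (2050 - 30^2)/25 = 1150/25 = 46, a_2 = floor((45 + 30)/46) = 1.
  m_3 = 46*1 - 30 = 16, d_3 = (2050 - 16^2)/46 = 1794/46 = 39, a_3 = floor((45 + 16)/39) = 1.
  m_4 = 39*1 - 16 = 23, d_4 = (2050 - 23^2)/39 = 1521/39 = 39, a_4 = floor((45 + 23)/39) = 1.
  m_5 = 39*1 - 23 = 16, d_5 = (2050 - 16^2)/39 = 1794/39 = 46, a_5 = floor((45 + 16)/46) = 1.
  m_6 = 46*1 - 16 = 30, d_6 = (2050 - 30^2)/46 = 1150/46 = 25, a_6 = floor((45 + 30)/25) = 3.
  m_7 = 25*3 - 30 = 45, d_7 = (2050 - 45^2)/25 = 25/25 = 1, a_7 = floor((45 + 45)/1) = 90.
  m_8 = 1*90 - 45 = 45, d_8 = (2050 - 45^2)/1 = 25/1 = 25: (m_8, d_8) = (m_1, d_1) = (45, 25), so from here the quotients repeat a_1, ..., a_7; the period length is 7.
So sqrt(2050) = [45; (3, 1, 1, 1, 1, 3, 90)] with period length k = 7.
k is odd, so (p_{k-1}, q_{k-1}) only solves x^2 - 2050y^2 = -1 and the fundamental solution of x^2 - 2050y^2 = 1 is (p_{2k-1}, q_{2k-1}) = (p_13, q_13); compute convergents through index 13, running through the period twice.
Convergents (p_i = a_i*p_{i-1} + p_{i-2}, q_i = a_i*q_{i-1} + q_{i-2} with p_{-2}=0, p_{-1}=1, q_{-2}=1, q_{-1}=0):
  i=0: a_0=45, p_0 = 45*1 + 0 = 45, q_0 = 45*0 + 1 = 1.
  i=1: a_1=3, p_1 = 3*45 + 1 = 136, q_1 = 3*1 + 0 = 3.
  i=2: a_2=1, p_2 = 1*136 + 45 = 181, q_2 = 1*3 + 1 = 4.
  i=3: a_3=1, p_3 = 1*181 + 136 = 317, q_3 = 1*4 + 3 = 7.
  i=4: a_4=1, p_4 = 1*317 + 181 = 498, q_4 = 1*7 + 4 = 11.
  i=5: a_5=1, p_5 = 1*498 + 317 = 815, q_5 = 1*11 + 7 = 18.
  i=6: a_6=3, p_6 = 3*815 + 498 = 2943, q_6 = 3*18 + 11 = 65.
  i=7: a_7=90, p_7 = 90*2943 + 815 = 265685, q_7 = 90*65 + 18 = 5868.
  i=8: a_8=3, p_8 = 3*265685 + 2943 = 799998, q_8 = 3*5868 + 65 = 17669.
  i=9: a_9=1, p_9 = 1*799998 + 265685 = 1065683, q_9 = 1*17669 + 5868 = 23537.
  i=10: a_10=1, p_10 = 1*1065683 + 799998 = 1865681, q_10 = 1*23537 + 17669 = 41206.
  i=11: a_11=1, p_11 = 1*1865681 + 1065683 = 2931364, q_11 = 1*41206 + 23537 = 64743.
  i=12: a_12=1, p_12 = 1*2931364 + 1865681 = 4797045, q_12 = 1*64743 + 41206 = 105949.
  i=13: a_13=3, p_13 = 3*4797045 + 2931364 = 17322499, q_13 = 3*105949 + 64743 = 382590.
Indeed p_6^2 - 2050*q_6^2 = 8661249 - 8661250 = -1, not +1.
Check: 17322499^2 - 2050*382590^2 = 300068971605001 - 300068971605000 = 1, so (x, y) = (17322499, 382590) solves the equation, and by the theorem it is the least positive solution.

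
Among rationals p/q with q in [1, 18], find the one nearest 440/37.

Expand x = 440/37 as a continued fraction with the Euclidean algorithm:
  440 = 11*37 + 33, so a_0 = 11.
  37 = 1*33 + 4, so a_1 = 1.
  33 = 8*4 + 1, so a_2 = 8.
  4 = 4*1 + 0, so a_3 = 4.
so x = [11; 1, 8, 4].
Convergents (p_i = a_i*p_{i-1} + p_{i-2}, q_i = a_i*q_{i-1} + q_{i-2} with p_{-2}=0, p_{-1}=1, q_{-2}=1, q_{-1}=0), until the denominator exceeds 18:
  i=0: a_0=11, p_0 = 11*1 + 0 = 11, q_0 = 11*0 + 1 = 1.
  i=1: a_1=1, p_1 = 1*11 + 1 = 12, q_1 = 1*1 + 0 = 1.
  i=2: a_2=8, p_2 = 8*12 + 11 = 107, q_2 = 8*1 + 1 = 9.
  i=3: a_3=4, p_3 = 4*107 + 12 = 440, q_3 = 4*9 + 1 = 37.
q_3 = 37 > 18, so the last convergent with denominator <= 18 is p_2/q_2 = 107/9.
The closest fraction with denominator <= 18 is either p_2/q_2 or the intermediate fraction (k*p_2 + p_1)/(k*q_2 + q_1) with the largest k >= 1 whose denominator stays <= 18; these approach x as k grows, and every other convergent or intermediate fraction in range is farther away.
Largest k: floor((18 - q_1)/q_2) = floor((18 - 1)/9) = 1.
That gives (1*107 + 12)/(1*9 + 1) = 119/10.
Compare the errors: |x - 107/9| = |440*9 - 107*37|/(37*9) = 1/333, and |x - 119/10| = |440*10 - 119*37|/(37*10) = 3/370.
Cross-multiplying, 1*370 = 370 < 999 = 3*333, so 1/333 is smaller: the convergent 107/9 is closer to x than 119/10.

107/9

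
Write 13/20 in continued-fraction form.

Run the Euclidean algorithm on 13 and 20; the successive quotients are the partial quotients a_0, a_1, ... (each step inverts the fractional part left over by the previous one):
  13 = 0*20 + 13, so a_0 = 0.
  20 = 1*13 + 7, so a_1 = 1.
  13 = 1*7 + 6, so a_2 = 1.
  7 = 1*6 + 1, so a_3 = 1.
  6 = 6*1 + 0, so a_4 = 6.
The remainder reaches 0 after 5 divisions, so the expansion has 5 partial quotients, read off in order.

[0; 1, 1, 1, 6]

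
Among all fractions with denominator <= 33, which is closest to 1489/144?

Expand x = 1489/144 as a continued fraction with the Euclidean algorithm:
  1489 = 10*144 + 49, so a_0 = 10.
  144 = 2*49 + 46, so a_1 = 2.
  49 = 1*46 + 3, so a_2 = 1.
  46 = 15*3 + 1, so a_3 = 15.
  3 = 3*1 + 0, so a_4 = 3.
so x = [10; 2, 1, 15, 3].
Convergents (p_i = a_i*p_{i-1} + p_{i-2}, q_i = a_i*q_{i-1} + q_{i-2} with p_{-2}=0, p_{-1}=1, q_{-2}=1, q_{-1}=0), until the denominator exceeds 33:
  i=0: a_0=10, p_0 = 10*1 + 0 = 10, q_0 = 10*0 + 1 = 1.
  i=1: a_1=2, p_1 = 2*10 + 1 = 21, q_1 = 2*1 + 0 = 2.
  i=2: a_2=1, p_2 = 1*21 + 10 = 31, q_2 = 1*2 + 1 = 3.
  i=3: a_3=15, p_3 = 15*31 + 21 = 486, q_3 = 15*3 + 2 = 47.
q_3 = 47 > 33, so the last convergent with denominator <= 33 is p_2/q_2 = 31/3.
The closest fraction with denominator <= 33 is either p_2/q_2 or the intermediate fraction (k*p_2 + p_1)/(k*q_2 + q_1) with the largest k >= 1 whose denominator stays <= 33; these approach x as k grows, and every other convergent or intermediate fraction in range is farther away.
Largest k: floor((33 - q_1)/q_2) = floor((33 - 2)/3) = 10.
That gives (10*31 + 21)/(10*3 + 2) = 331/32.
Compare the errors: |x - 31/3| = |1489*3 - 31*144|/(144*3) = 3/432, and |x - 331/32| = |1489*32 - 331*144|/(144*32) = 16/4608.
Cross-multiplying, 16*432 = 6912 < 13824 = 3*4608, so 16/4608 is smaller: the intermediate fraction 331/32 is closer to x than 31/3.

331/32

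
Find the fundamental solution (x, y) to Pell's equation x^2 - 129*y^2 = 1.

First expand sqrt(129) as a continued fraction. With x_i = (sqrt(129) + m_i)/d_i and (m_0, d_0) = (0, 1): a_0 = floor(sqrt(129)) = 11, since 11^2 = 121 <= 129 < 144 = 12^2.
Iterate m_{i+1} = d_i*a_i - m_i, d_{i+1} = (129 - m_{i+1}^2)/d_i, a_{i+1} = floor((a_0 + m_{i+1})/d_{i+1}):
  m_1 = 1*11 - 0 = 11, d_1 = (129 - 11^2)/1 = 8/1 = 8, a_1 = floor((11 + 11)/8) = 2.
  m_2 = 8*2 - 11 = 5, d_2 = (129 - 5^2)/8 = 104/8 = 13, a_2 = floor((11 + 5)/13) = 1.
  m_3 = 13*1 - 5 = 8, d_3 = (129 - 8^2)/13 = 65/13 = 5, a_3 = floor((11 + 8)/5) = 3.
  m_4 = 5*3 - 8 = 7, d_4 = (129 - 7^2)/5 = 80/5 = 16, a_4 = floor((11 + 7)/16) = 1.
  m_5 = 16*1 - 7 = 9, d_5 = (129 - 9^2)/16 = 48/16 = 3, a_5 = floor((11 + 9)/3) = 6.
  m_6 = 3*6 - 9 = 9, d_6 = (129 - 9^2)/3 = 48/3 = 16, a_6 = floor((11 + 9)/16) = 1.
  m_7 = 16*1 - 9 = 7, d_7 = (129 - 7^2)/16 = 80/16 = 5, a_7 = floor((11 + 7)/5) = 3.
  m_8 = 5*3 - 7 = 8, d_8 = (129 - 8^2)/5 = 65/5 = 13, a_8 = floor((11 + 8)/13) = 1.
  m_9 = 13*1 - 8 = 5, d_9 = (129 - 5^2)/13 = 104/13 = 8, a_9 = floor((11 + 5)/8) = 2.
  m_10 = 8*2 - 5 = 11, d_10 = (129 - 11^2)/8 = 8/8 = 1, a_10 = floor((11 + 11)/1) = 22.
  m_11 = 1*22 - 11 = 11, d_11 = (129 - 11^2)/1 = 8/1 = 8: (m_11, d_11) = (m_1, d_1) = (11, 8), so from here the quotients repeat a_1, ..., a_10; the period length is 10.
So sqrt(129) = [11; (2, 1, 3, 1, 6, 1, 3, 1, 2, 22)] with period length k = 10.
k is even, so the fundamental solution of x^2 - 129y^2 = 1 is (p_{k-1}, q_{k-1}) = (p_9, q_9); compute convergents through index 9.
Convergents (p_i = a_i*p_{i-1} + p_{i-2}, q_i = a_i*q_{i-1} + q_{i-2} with p_{-2}=0, p_{-1}=1, q_{-2}=1, q_{-1}=0):
  i=0: a_0=11, p_0 = 11*1 + 0 = 11, q_0 = 11*0 + 1 = 1.
  i=1: a_1=2, p_1 = 2*11 + 1 = 23, q_1 = 2*1 + 0 = 2.
  i=2: a_2=1, p_2 = 1*23 + 11 = 34, q_2 = 1*2 + 1 = 3.
  i=3: a_3=3, p_3 = 3*34 + 23 = 125, q_3 = 3*3 + 2 = 11.
  i=4: a_4=1, p_4 = 1*125 + 34 = 159, q_4 = 1*11 + 3 = 14.
  i=5: a_5=6, p_5 = 6*159 + 125 = 1079, q_5 = 6*14 + 11 = 95.
  i=6: a_6=1, p_6 = 1*1079 + 159 = 1238, q_6 = 1*95 + 14 = 109.
  i=7: a_7=3, p_7 = 3*1238 + 1079 = 4793, q_7 = 3*109 + 95 = 422.
  i=8: a_8=1, p_8 = 1*4793 + 1238 = 6031, q_8 = 1*422 + 109 = 531.
  i=9: a_9=2, p_9 = 2*6031 + 4793 = 16855, q_9 = 2*531 + 422 = 1484.
Check: 16855^2 - 129*1484^2 = 284091025 - 284091024 = 1, so (x, y) = (16855, 1484) solves the equation, and by the theorem it is the least positive solution.

(x, y) = (16855, 1484)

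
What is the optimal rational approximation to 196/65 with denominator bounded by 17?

Expand x = 196/65 as a continued fraction with the Euclidean algorithm:
  196 = 3*65 + 1, so a_0 = 3.
  65 = 65*1 + 0, so a_1 = 65.
so x = [3; 65].
Convergents (p_i = a_i*p_{i-1} + p_{i-2}, q_i = a_i*q_{i-1} + q_{i-2} with p_{-2}=0, p_{-1}=1, q_{-2}=1, q_{-1}=0), until the denominator exceeds 17:
  i=0: a_0=3, p_0 = 3*1 + 0 = 3, q_0 = 3*0 + 1 = 1.
  i=1: a_1=65, p_1 = 65*3 + 1 = 196, q_1 = 65*1 + 0 = 65.
q_1 = 65 > 17, so the last convergent with denominator <= 17 is p_0/q_0 = 3/1.
The closest fraction with denominator <= 17 is either p_0/q_0 or the intermediate fraction (k*p_0 + p_{-1})/(k*q_0 + q_{-1}) with the largest k >= 1 whose denominator stays <= 17; these approach x as k grows, and every other convergent or intermediate fraction in range is farther away.
Largest k: floor((17 - q_{-1})/q_0) = floor((17 - 0)/1) = 17 (using the seeds p_{-1} = 1, q_{-1} = 0).
That gives (17*3 + 1)/(17*1 + 0) = 52/17.
Compare the errors: |x - 3/1| = |196*1 - 3*65|/(65*1) = 1/65, and |x - 52/17| = |196*17 - 52*65|/(65*17) = 48/1105.
Cross-multiplying, 1*1105 = 1105 < 3120 = 48*65, so 1/65 is smaller: the convergent 3/1 is closer to x than 52/17.

3/1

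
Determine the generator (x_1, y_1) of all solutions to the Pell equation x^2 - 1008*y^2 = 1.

(x, y) = (127, 4)

First expand sqrt(1008) as a continued fraction. With x_i = (sqrt(1008) + m_i)/d_i and (m_0, d_0) = (0, 1): a_0 = floor(sqrt(1008)) = 31, since 31^2 = 961 <= 1008 < 1024 = 32^2.
Iterate m_{i+1} = d_i*a_i - m_i, d_{i+1} = (1008 - m_{i+1}^2)/d_i, a_{i+1} = floor((a_0 + m_{i+1})/d_{i+1}):
  m_1 = 1*31 - 0 = 31, d_1 = (1008 - 31^2)/1 = 47/1 = 47, a_1 = floor((31 + 31)/47) = 1.
  m_2 = 47*1 - 31 = 16, d_2 = (1008 - 16^2)/47 = 752/47 = 16, a_2 = floor((31 + 16)/16) = 2.
  m_3 = 16*2 - 16 = 16, d_3 = (1008 - 16^2)/16 = 752/16 = 47, a_3 = floor((31 + 16)/47) = 1.
  m_4 = 47*1 - 16 = 31, d_4 = (1008 - 31^2)/47 = 47/47 = 1, a_4 = floor((31 + 31)/1) = 62.
  m_5 = 1*62 - 31 = 31, d_5 = (1008 - 31^2)/1 = 47/1 = 47: (m_5, d_5) = (m_1, d_1) = (31, 47), so from here the quotients repeat a_1, ..., a_4; the period length is 4.
So sqrt(1008) = [31; (1, 2, 1, 62)] with period length k = 4.
k is even, so the fundamental solution of x^2 - 1008y^2 = 1 is (p_{k-1}, q_{k-1}) = (p_3, q_3); compute convergents through index 3.
Convergents (p_i = a_i*p_{i-1} + p_{i-2}, q_i = a_i*q_{i-1} + q_{i-2} with p_{-2}=0, p_{-1}=1, q_{-2}=1, q_{-1}=0):
  i=0: a_0=31, p_0 = 31*1 + 0 = 31, q_0 = 31*0 + 1 = 1.
  i=1: a_1=1, p_1 = 1*31 + 1 = 32, q_1 = 1*1 + 0 = 1.
  i=2: a_2=2, p_2 = 2*32 + 31 = 95, q_2 = 2*1 + 1 = 3.
  i=3: a_3=1, p_3 = 1*95 + 32 = 127, q_3 = 1*3 + 1 = 4.
Check: 127^2 - 1008*4^2 = 16129 - 16128 = 1, so (x, y) = (127, 4) solves the equation, and by the theorem it is the least positive solution.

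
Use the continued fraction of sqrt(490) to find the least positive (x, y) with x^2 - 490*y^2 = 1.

(x, y) = (1039681, 46968)

First expand sqrt(490) as a continued fraction. With x_i = (sqrt(490) + m_i)/d_i and (m_0, d_0) = (0, 1): a_0 = floor(sqrt(490)) = 22, since 22^2 = 484 <= 490 < 529 = 23^2.
Iterate m_{i+1} = d_i*a_i - m_i, d_{i+1} = (490 - m_{i+1}^2)/d_i, a_{i+1} = floor((a_0 + m_{i+1})/d_{i+1}):
  m_1 = 1*22 - 0 = 22, d_1 = (490 - 22^2)/1 = 6/1 = 6, a_1 = floor((22 + 22)/6) = 7.
  m_2 = 6*7 - 22 = 20, d_2 = (490 - 20^2)/6 = 90/6 = 15, a_2 = floor((22 + 20)/15) = 2.
  m_3 = 15*2 - 20 = 10, d_3 = (490 - 10^2)/15 = 390/15 = 26, a_3 = floor((22 + 10)/26) = 1.
  m_4 = 26*1 - 10 = 16, d_4 = (490 - 16^2)/26 = 234/26 = 9, a_4 = floor((22 + 16)/9) = 4.
  m_5 = 9*4 - 16 = 20, d_5 = (490 - 20^2)/9 = 90/9 = 10, a_5 = floor((22 + 20)/10) = 4.
  m_6 = 10*4 - 20 = 20, d_6 = (490 - 20^2)/10 = 90/10 = 9, a_6 = floor((22 + 20)/9) = 4.
  m_7 = 9*4 - 20 = 16, d_7 = (490 - 16^2)/9 = 234/9 = 26, a_7 = floor((22 + 16)/26) = 1.
  m_8 = 26*1 - 16 = 10, d_8 = (490 - 10^2)/26 = 390/26 = 15, a_8 = floor((22 + 10)/15) = 2.
  m_9 = 15*2 - 10 = 20, d_9 = (490 - 20^2)/15 = 90/15 = 6, a_9 = floor((22 + 20)/6) = 7.
  m_10 = 6*7 - 20 = 22, d_10 = (490 - 22^2)/6 = 6/6 = 1, a_10 = floor((22 + 22)/1) = 44.
  m_11 = 1*44 - 22 = 22, d_11 = (490 - 22^2)/1 = 6/1 = 6: (m_11, d_11) = (m_1, d_1) = (22, 6), so from here the quotients repeat a_1, ..., a_10; the period length is 10.
So sqrt(490) = [22; (7, 2, 1, 4, 4, 4, 1, 2, 7, 44)] with period length k = 10.
k is even, so the fundamental solution of x^2 - 490y^2 = 1 is (p_{k-1}, q_{k-1}) = (p_9, q_9); compute convergents through index 9.
Convergents (p_i = a_i*p_{i-1} + p_{i-2}, q_i = a_i*q_{i-1} + q_{i-2} with p_{-2}=0, p_{-1}=1, q_{-2}=1, q_{-1}=0):
  i=0: a_0=22, p_0 = 22*1 + 0 = 22, q_0 = 22*0 + 1 = 1.
  i=1: a_1=7, p_1 = 7*22 + 1 = 155, q_1 = 7*1 + 0 = 7.
  i=2: a_2=2, p_2 = 2*155 + 22 = 332, q_2 = 2*7 + 1 = 15.
  i=3: a_3=1, p_3 = 1*332 + 155 = 487, q_3 = 1*15 + 7 = 22.
  i=4: a_4=4, p_4 = 4*487 + 332 = 2280, q_4 = 4*22 + 15 = 103.
  i=5: a_5=4, p_5 = 4*2280 + 487 = 9607, q_5 = 4*103 + 22 = 434.
  i=6: a_6=4, p_6 = 4*9607 + 2280 = 40708, q_6 = 4*434 + 103 = 1839.
  i=7: a_7=1, p_7 = 1*40708 + 9607 = 50315, q_7 = 1*1839 + 434 = 2273.
  i=8: a_8=2, p_8 = 2*50315 + 40708 = 141338, q_8 = 2*2273 + 1839 = 6385.
  i=9: a_9=7, p_9 = 7*141338 + 50315 = 1039681, q_9 = 7*6385 + 2273 = 46968.
Check: 1039681^2 - 490*46968^2 = 1080936581761 - 1080936581760 = 1, so (x, y) = (1039681, 46968) solves the equation, and by the theorem it is the least positive solution.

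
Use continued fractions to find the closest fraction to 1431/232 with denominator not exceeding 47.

37/6

Expand x = 1431/232 as a continued fraction with the Euclidean algorithm:
  1431 = 6*232 + 39, so a_0 = 6.
  232 = 5*39 + 37, so a_1 = 5.
  39 = 1*37 + 2, so a_2 = 1.
  37 = 18*2 + 1, so a_3 = 18.
  2 = 2*1 + 0, so a_4 = 2.
so x = [6; 5, 1, 18, 2].
Convergents (p_i = a_i*p_{i-1} + p_{i-2}, q_i = a_i*q_{i-1} + q_{i-2} with p_{-2}=0, p_{-1}=1, q_{-2}=1, q_{-1}=0), until the denominator exceeds 47:
  i=0: a_0=6, p_0 = 6*1 + 0 = 6, q_0 = 6*0 + 1 = 1.
  i=1: a_1=5, p_1 = 5*6 + 1 = 31, q_1 = 5*1 + 0 = 5.
  i=2: a_2=1, p_2 = 1*31 + 6 = 37, q_2 = 1*5 + 1 = 6.
  i=3: a_3=18, p_3 = 18*37 + 31 = 697, q_3 = 18*6 + 5 = 113.
q_3 = 113 > 47, so the last convergent with denominator <= 47 is p_2/q_2 = 37/6.
The closest fraction with denominator <= 47 is either p_2/q_2 or the intermediate fraction (k*p_2 + p_1)/(k*q_2 + q_1) with the largest k >= 1 whose denominator stays <= 47; these approach x as k grows, and every other convergent or intermediate fraction in range is farther away.
Largest k: floor((47 - q_1)/q_2) = floor((47 - 5)/6) = 7.
That gives (7*37 + 31)/(7*6 + 5) = 290/47.
Compare the errors: |x - 37/6| = |1431*6 - 37*232|/(232*6) = 2/1392, and |x - 290/47| = |1431*47 - 290*232|/(232*47) = 23/10904.
Cross-multiplying, 2*10904 = 21808 < 32016 = 23*1392, so 2/1392 is smaller: the convergent 37/6 is closer to x than 290/47.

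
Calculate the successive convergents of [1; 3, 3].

1/1, 4/3, 13/10

Using the convergent recurrence p_i = a_i*p_{i-1} + p_{i-2}, q_i = a_i*q_{i-1} + q_{i-2} with p_{-2}=0, p_{-1}=1, q_{-2}=1, q_{-1}=0:
  i=0: a_0=1, p_0 = 1*1 + 0 = 1, q_0 = 1*0 + 1 = 1.
  i=1: a_1=3, p_1 = 3*1 + 1 = 4, q_1 = 3*1 + 0 = 3.
  i=2: a_2=3, p_2 = 3*4 + 1 = 13, q_2 = 3*3 + 1 = 10.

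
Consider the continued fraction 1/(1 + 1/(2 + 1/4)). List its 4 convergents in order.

Using the convergent recurrence p_i = a_i*p_{i-1} + p_{i-2}, q_i = a_i*q_{i-1} + q_{i-2} with p_{-2}=0, p_{-1}=1, q_{-2}=1, q_{-1}=0:
  i=0: a_0=0, p_0 = 0*1 + 0 = 0, q_0 = 0*0 + 1 = 1.
  i=1: a_1=1, p_1 = 1*0 + 1 = 1, q_1 = 1*1 + 0 = 1.
  i=2: a_2=2, p_2 = 2*1 + 0 = 2, q_2 = 2*1 + 1 = 3.
  i=3: a_3=4, p_3 = 4*2 + 1 = 9, q_3 = 4*3 + 1 = 13.

0/1, 1/1, 2/3, 9/13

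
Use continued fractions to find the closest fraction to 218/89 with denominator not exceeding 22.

49/20

Expand x = 218/89 as a continued fraction with the Euclidean algorithm:
  218 = 2*89 + 40, so a_0 = 2.
  89 = 2*40 + 9, so a_1 = 2.
  40 = 4*9 + 4, so a_2 = 4.
  9 = 2*4 + 1, so a_3 = 2.
  4 = 4*1 + 0, so a_4 = 4.
so x = [2; 2, 4, 2, 4].
Convergents (p_i = a_i*p_{i-1} + p_{i-2}, q_i = a_i*q_{i-1} + q_{i-2} with p_{-2}=0, p_{-1}=1, q_{-2}=1, q_{-1}=0), until the denominator exceeds 22:
  i=0: a_0=2, p_0 = 2*1 + 0 = 2, q_0 = 2*0 + 1 = 1.
  i=1: a_1=2, p_1 = 2*2 + 1 = 5, q_1 = 2*1 + 0 = 2.
  i=2: a_2=4, p_2 = 4*5 + 2 = 22, q_2 = 4*2 + 1 = 9.
  i=3: a_3=2, p_3 = 2*22 + 5 = 49, q_3 = 2*9 + 2 = 20.
  i=4: a_4=4, p_4 = 4*49 + 22 = 218, q_4 = 4*20 + 9 = 89.
q_4 = 89 > 22, so the last convergent with denominator <= 22 is p_3/q_3 = 49/20.
The closest fraction with denominator <= 22 is either p_3/q_3 or the intermediate fraction (k*p_3 + p_2)/(k*q_3 + q_2) with the largest k >= 1 whose denominator stays <= 22; these approach x as k grows, and every other convergent or intermediate fraction in range is farther away.
Largest k: floor((22 - q_2)/q_3) = floor((22 - 9)/20) = 0.
Since k = 0, no intermediate fraction beyond p_3/q_3 has denominator <= 22, so the convergent 49/20 is the closest (its error is |218*20 - 49*89|/(89*20) = 1/1780).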